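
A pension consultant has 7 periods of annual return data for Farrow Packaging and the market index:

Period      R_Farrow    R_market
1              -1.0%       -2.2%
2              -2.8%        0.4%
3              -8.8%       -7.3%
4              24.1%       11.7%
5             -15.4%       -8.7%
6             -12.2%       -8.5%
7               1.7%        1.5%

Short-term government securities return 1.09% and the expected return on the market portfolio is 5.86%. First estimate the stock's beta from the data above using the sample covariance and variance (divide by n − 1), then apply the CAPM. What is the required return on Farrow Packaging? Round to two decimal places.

9.42%

Mean R_i = (-1.0 − 2.8 − 8.8 + 24.1 − 15.4 − 12.2 + 1.7) / 7 = -2.0571%
Mean R_m = (-2.2 + 0.4 − 7.3 + 11.7 − 8.7 − 8.5 + 1.5) / 7 = -1.8714%
Σ(R_i − R̄_i)(R_m − R̄_m) = 560.5714  ⇒  Cov = 560.5714 / 6 = 93.4286
Σ(R_m − R̄_m)² = 320.8543  ⇒  Var(R_m) = 320.8543 / 6 = 53.4757
β = Cov / Var(R_m) = 93.4286 / 53.4757 = 1.7471
MRP = 5.86% − 1.09% = 4.77%
E(R) = R_f + β × MRP = 1.09% + 1.7471 × 4.77% = 9.42%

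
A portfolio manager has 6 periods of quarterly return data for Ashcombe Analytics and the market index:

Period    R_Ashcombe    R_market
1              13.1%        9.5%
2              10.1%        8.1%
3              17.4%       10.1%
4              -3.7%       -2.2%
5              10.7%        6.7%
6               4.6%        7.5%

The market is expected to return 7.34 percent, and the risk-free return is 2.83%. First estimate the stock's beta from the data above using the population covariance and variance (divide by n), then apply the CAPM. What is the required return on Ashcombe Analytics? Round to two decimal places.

Mean R_i = (13.1 + 10.1 + 17.4 − 3.7 + 10.7 + 4.6) / 6 = 8.7000%
Mean R_m = (9.5 + 8.1 + 10.1 − 2.2 + 6.7 + 7.5) / 6 = 6.6167%
Σ(R_i − R̄_i)(R_m − R̄_m) = 150.9400  ⇒  Cov = 150.9400 / 6 = 25.1567
Σ(R_m − R̄_m)² = 101.1683  ⇒  Var(R_m) = 101.1683 / 6 = 16.8614
β = Cov / Var(R_m) = 25.1567 / 16.8614 = 1.4920
MRP = 7.34% − 2.83% = 4.51%
E(R) = R_f + β × MRP = 2.83% + 1.4920 × 4.51% = 9.56%

9.56%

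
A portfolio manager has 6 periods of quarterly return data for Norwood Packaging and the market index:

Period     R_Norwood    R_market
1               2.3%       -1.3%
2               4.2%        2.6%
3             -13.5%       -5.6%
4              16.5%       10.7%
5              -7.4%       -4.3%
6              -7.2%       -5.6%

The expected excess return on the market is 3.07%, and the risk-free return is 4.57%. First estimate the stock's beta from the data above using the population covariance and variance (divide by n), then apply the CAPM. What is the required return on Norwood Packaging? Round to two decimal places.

9.57%

Mean R_i = (2.3 + 4.2 − 13.5 + 16.5 − 7.4 − 7.2) / 6 = -0.8500%
Mean R_m = (-1.3 + 2.6 − 5.6 + 10.7 − 4.3 − 5.6) / 6 = -0.5833%
Σ(R_i − R̄_i)(R_m − R̄_m) = 329.2450  ⇒  Cov = 329.2450 / 6 = 54.8742
Σ(R_m − R̄_m)² = 202.1083  ⇒  Var(R_m) = 202.1083 / 6 = 33.6847
β = Cov / Var(R_m) = 54.8742 / 33.6847 = 1.6291
E(R) = R_f + β × MRP = 4.57% + 1.6291 × 3.07% = 9.57%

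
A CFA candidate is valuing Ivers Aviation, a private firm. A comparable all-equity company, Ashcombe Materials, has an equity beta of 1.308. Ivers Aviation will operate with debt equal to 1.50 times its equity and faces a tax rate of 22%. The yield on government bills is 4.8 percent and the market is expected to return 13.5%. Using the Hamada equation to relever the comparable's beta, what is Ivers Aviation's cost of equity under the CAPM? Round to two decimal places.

29.49%

β_L = β_U × [1 + (1 − t)(D/E)] = 1.308 × [1 + (1 − 0.22) × 1.50]
    = 1.308 × [1 + 0.78 × 1.50] = 1.308 × 2.1700 = 2.8384
MRP = 13.5% − 4.8% = 8.70%
E(R) = R_f + β_L × MRP = 4.8% + 2.8384 × 8.7% = 29.49%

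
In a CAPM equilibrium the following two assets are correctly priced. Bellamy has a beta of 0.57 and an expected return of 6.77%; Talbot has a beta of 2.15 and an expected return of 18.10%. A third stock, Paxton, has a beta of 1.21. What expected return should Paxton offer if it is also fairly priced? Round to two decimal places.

11.36%

MRP (SML slope) = (18.10% − 6.77%) / (2.15 − 0.57) = 11.33% / 1.58 = 7.1709%
R_f (intercept) = 6.77% − 0.57 × 7.1709% = 2.6826%
E(R_Paxton) = R_f + β × MRP = 2.6826% + 1.21 × 7.1709% = 11.36%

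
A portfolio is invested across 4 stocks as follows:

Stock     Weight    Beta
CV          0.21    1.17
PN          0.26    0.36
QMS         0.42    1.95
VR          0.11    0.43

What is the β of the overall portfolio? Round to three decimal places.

β_P = Σ w_i β_i = 0.21×1.17 + 0.26×0.36 + 0.42×1.95 + 0.11×0.43 = 1.2056

1.206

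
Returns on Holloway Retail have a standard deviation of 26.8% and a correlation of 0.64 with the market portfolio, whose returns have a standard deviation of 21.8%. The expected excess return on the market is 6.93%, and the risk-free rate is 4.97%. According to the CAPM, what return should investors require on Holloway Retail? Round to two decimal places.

β = ρ × σ_i / σ_m = 0.64 × 26.8% / 21.8% = 0.7868
E(R) = 4.97% + 0.7868 × 6.93% = 10.42%

10.42%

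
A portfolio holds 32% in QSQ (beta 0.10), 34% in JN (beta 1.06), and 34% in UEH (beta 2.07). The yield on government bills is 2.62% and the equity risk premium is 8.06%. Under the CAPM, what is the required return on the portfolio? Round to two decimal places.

11.46%

β_P = Σ w_i β_i = 0.32×0.10 + 0.34×1.06 + 0.34×2.07 = 1.0962
E(R_P) = R_f + β_P × MRP = 2.62% + 1.0962 × 8.06% = 11.46%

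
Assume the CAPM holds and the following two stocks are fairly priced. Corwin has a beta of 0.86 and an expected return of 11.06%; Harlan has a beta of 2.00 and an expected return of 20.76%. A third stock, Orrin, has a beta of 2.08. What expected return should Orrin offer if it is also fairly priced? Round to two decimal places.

MRP (SML slope) = (20.76% − 11.06%) / (2.00 − 0.86) = 9.70% / 1.14 = 8.5088%
R_f (intercept) = 11.06% − 0.86 × 8.5088% = 3.7424%
E(R_Orrin) = R_f + β × MRP = 3.7424% + 2.08 × 8.5088% = 21.44%

21.44%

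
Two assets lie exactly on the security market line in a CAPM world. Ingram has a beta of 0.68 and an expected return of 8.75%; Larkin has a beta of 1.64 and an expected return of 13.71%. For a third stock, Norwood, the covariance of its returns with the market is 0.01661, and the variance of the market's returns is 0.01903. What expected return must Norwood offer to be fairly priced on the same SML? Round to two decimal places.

MRP = (13.71% − 8.75%) / (1.64 − 0.68) = 5.1667%
R_f = 8.75% − 0.68 × 5.1667% = 5.2366%
β_Norwood = Cov / Var(R_m) = 0.01661 / 0.01903 = 0.8728
E(R_Norwood) = R_f + β × MRP = 5.2366% + 0.8728 × 5.1667% = 9.75%

9.75%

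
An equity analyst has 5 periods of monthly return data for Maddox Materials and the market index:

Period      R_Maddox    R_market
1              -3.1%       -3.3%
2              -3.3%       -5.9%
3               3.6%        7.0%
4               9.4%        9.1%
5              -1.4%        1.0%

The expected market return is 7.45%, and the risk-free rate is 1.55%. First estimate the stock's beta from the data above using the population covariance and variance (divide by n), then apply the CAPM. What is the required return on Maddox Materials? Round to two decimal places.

6.20%

Mean R_i = (-3.1 − 3.3 + 3.6 + 9.4 − 1.4) / 5 = 1.0400%
Mean R_m = (-3.3 − 5.9 + 7.0 + 9.1 + 1.0) / 5 = 1.5800%
Σ(R_i − R̄_i)(R_m − R̄_m) = 130.8240  ⇒  Cov = 130.8240 / 5 = 26.1648
Σ(R_m − R̄_m)² = 166.0280  ⇒  Var(R_m) = 166.0280 / 5 = 33.2056
β = Cov / Var(R_m) = 26.1648 / 33.2056 = 0.7880
MRP = 7.45% − 1.55% = 5.90%
E(R) = R_f + β × MRP = 1.55% + 0.7880 × 5.90% = 6.20%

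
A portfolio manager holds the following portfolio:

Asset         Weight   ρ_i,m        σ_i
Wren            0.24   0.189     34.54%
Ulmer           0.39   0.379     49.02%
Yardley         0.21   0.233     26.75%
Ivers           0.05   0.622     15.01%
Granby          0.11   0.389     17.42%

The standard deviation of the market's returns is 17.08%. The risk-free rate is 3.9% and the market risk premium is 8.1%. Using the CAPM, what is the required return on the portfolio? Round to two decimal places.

9.27%

β_Wren = 0.189 × 34.54% / 17.08% = 0.3822
β_Ulmer = 0.379 × 49.02% / 17.08% = 1.0877
β_Yardley = 0.233 × 26.75% / 17.08% = 0.3649
β_Ivers = 0.622 × 15.01% / 17.08% = 0.5466
β_Granby = 0.389 × 17.42% / 17.08% = 0.3967
β_P = Σ w_i β_i = 0.24×0.3822 + 0.39×1.0877 + 0.21×0.3649 + 0.05×0.5466 + 0.11×0.3967 = 0.6635
E(R_P) = R_f + β_P × MRP = 3.9% + 0.6635 × 8.1% = 9.27%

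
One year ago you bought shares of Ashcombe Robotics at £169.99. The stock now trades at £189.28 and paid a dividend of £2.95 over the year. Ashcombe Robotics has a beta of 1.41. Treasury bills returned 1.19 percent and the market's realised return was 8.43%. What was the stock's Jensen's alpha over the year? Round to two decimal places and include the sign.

Realised HPR = (P1 + D1 − P0) / P0 = (189.28 + 2.95 − 169.99) / 169.99 = 22.24 / 169.99 = 13.0831%
MRP = 8.43% − 1.19% = 7.24%
CAPM required = R_f + β·MRP = 1.19% + 1.41 × 7.24% = 11.3984%
α = realised − required = 13.0831% − 11.3984% = +1.68%

+1.68%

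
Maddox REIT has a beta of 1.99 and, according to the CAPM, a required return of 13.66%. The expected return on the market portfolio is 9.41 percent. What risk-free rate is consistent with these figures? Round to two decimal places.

5.12%

E(R) = R_f + β(E(R_m) − R_f) = R_f(1 − β) + β·E(R_m)
13.66% = R_f × (1 − 1.99) + 1.99 × 9.41%
13.66% = R_f × -0.99 + 18.7259%
R_f = (13.66% − 18.7259%) / -0.99 = 5.12%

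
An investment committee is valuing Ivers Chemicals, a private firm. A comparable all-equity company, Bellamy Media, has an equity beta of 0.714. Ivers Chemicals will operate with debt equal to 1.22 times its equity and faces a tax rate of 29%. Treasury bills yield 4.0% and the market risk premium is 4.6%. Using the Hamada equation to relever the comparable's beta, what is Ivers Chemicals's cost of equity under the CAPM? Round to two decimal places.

β_L = β_U × [1 + (1 − t)(D/E)] = 0.714 × [1 + (1 − 0.29) × 1.22]
    = 0.714 × [1 + 0.71 × 1.22] = 0.714 × 1.8662 = 1.3325
E(R) = R_f + β_L × MRP = 4.0% + 1.3325 × 4.6% = 10.13%

10.13%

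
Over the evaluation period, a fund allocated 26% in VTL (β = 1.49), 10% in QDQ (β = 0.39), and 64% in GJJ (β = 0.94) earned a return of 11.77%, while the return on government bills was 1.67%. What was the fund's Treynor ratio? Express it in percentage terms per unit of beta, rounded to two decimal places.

β_P = 0.26×1.49 + 0.10×0.39 + 0.64×0.94 = 1.0280
Treynor = (R_P − R_f) / β_P = (11.77% − 1.67%) / 1.0280 = 10.10% / 1.0280 = 9.82%

9.82%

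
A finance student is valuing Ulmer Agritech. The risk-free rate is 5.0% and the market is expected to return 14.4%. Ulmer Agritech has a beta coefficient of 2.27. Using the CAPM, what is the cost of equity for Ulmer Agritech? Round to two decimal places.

26.34%

Market risk premium = E(R_m) − R_f = 14.4% − 5.0% = 9.40%
E(R) = R_f + β × MRP = 5.0% + 2.27 × 9.4% = 26.34%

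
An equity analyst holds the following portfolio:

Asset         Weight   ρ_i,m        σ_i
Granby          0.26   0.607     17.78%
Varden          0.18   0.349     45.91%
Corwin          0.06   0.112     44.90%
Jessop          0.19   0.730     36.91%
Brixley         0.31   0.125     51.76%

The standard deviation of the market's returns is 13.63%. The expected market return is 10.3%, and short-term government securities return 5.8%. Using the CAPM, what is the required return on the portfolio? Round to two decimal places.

10.13%

β_Granby = 0.607 × 17.78% / 13.63% = 0.7918
β_Varden = 0.349 × 45.91% / 13.63% = 1.1755
β_Corwin = 0.112 × 44.90% / 13.63% = 0.3690
β_Jessop = 0.730 × 36.91% / 13.63% = 1.9768
β_Brixley = 0.125 × 51.76% / 13.63% = 0.4747
β_P = Σ w_i β_i = 0.26×0.7918 + 0.18×1.1755 + 0.06×0.3690 + 0.19×1.9768 + 0.31×0.4747 = 0.9623
MRP = 10.3% − 5.8% = 4.50%
E(R_P) = R_f + β_P × MRP = 5.8% + 0.9623 × 4.5% = 10.13%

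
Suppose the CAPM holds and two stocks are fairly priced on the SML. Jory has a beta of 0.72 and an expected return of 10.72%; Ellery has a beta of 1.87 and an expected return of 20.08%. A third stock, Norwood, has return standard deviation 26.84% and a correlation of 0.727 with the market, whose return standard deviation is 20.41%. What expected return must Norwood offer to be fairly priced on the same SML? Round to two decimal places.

12.64%

MRP = (20.08% − 10.72%) / (1.87 − 0.72) = 8.1391%
R_f = 10.72% − 0.72 × 8.1391% = 4.8598%
β_Norwood = ρ·σ_i/σ_m = 0.727 × 26.84 / 20.41 = 0.9560
E(R_Norwood) = R_f + β × MRP = 4.8598% + 0.9560 × 8.1391% = 12.64%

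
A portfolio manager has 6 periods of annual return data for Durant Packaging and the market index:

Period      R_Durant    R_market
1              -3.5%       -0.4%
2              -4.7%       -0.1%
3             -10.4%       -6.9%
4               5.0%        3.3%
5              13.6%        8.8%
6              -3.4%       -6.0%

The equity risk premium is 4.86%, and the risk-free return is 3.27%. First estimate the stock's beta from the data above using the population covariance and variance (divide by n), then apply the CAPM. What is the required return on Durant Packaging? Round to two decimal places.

9.76%

Mean R_i = (-3.5 − 4.7 − 10.4 + 5.0 + 13.6 − 3.4) / 6 = -0.5667%
Mean R_m = (-0.4 − 0.1 − 6.9 + 3.3 + 8.8 − 6.0) / 6 = -0.2167%
Σ(R_i − R̄_i)(R_m − R̄_m) = 229.4733  ⇒  Cov = 229.4733 / 6 = 38.2456
Σ(R_m − R̄_m)² = 171.8283  ⇒  Var(R_m) = 171.8283 / 6 = 28.6381
β = Cov / Var(R_m) = 38.2456 / 28.6381 = 1.3355
E(R) = R_f + β × MRP = 3.27% + 1.3355 × 4.86% = 9.76%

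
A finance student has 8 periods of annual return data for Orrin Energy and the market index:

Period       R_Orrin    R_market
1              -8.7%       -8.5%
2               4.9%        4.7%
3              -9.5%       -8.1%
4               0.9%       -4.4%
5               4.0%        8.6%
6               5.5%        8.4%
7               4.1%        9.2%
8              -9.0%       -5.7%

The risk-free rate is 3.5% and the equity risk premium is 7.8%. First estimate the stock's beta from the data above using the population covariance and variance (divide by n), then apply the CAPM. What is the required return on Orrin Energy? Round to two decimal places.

9.61%

Mean R_i = (-8.7 + 4.9 − 9.5 + 0.9 + 4.0 + 5.5 + 4.1 − 9.0) / 8 = -0.9750%
Mean R_m = (-8.5 + 4.7 − 8.1 − 4.4 + 8.6 + 8.4 + 9.2 − 5.7) / 8 = 0.5250%
Σ(R_i − R̄_i)(R_m − R̄_m) = 343.6850  ⇒  Cov = 343.6850 / 8 = 42.9606
Σ(R_m − R̄_m)² = 438.7550  ⇒  Var(R_m) = 438.7550 / 8 = 54.8444
β = Cov / Var(R_m) = 42.9606 / 54.8444 = 0.7833
E(R) = R_f + β × MRP = 3.5% + 0.7833 × 7.8% = 9.61%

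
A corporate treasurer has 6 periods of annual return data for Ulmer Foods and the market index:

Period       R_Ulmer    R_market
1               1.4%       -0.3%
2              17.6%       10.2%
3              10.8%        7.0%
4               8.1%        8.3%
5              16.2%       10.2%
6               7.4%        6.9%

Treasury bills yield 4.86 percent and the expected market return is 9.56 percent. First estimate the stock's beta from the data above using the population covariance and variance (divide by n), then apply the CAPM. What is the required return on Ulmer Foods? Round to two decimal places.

11.38%

Mean R_i = (1.4 + 17.6 + 10.8 + 8.1 + 16.2 + 7.4) / 6 = 10.2500%
Mean R_m = (-0.3 + 10.2 + 7.0 + 8.3 + 10.2 + 6.9) / 6 = 7.0500%
Σ(R_i − R̄_i)(R_m − R̄_m) = 104.6550  ⇒  Cov = 104.6550 / 6 = 17.4425
Σ(R_m − R̄_m)² = 75.4550  ⇒  Var(R_m) = 75.4550 / 6 = 12.5758
β = Cov / Var(R_m) = 17.4425 / 12.5758 = 1.3870
MRP = 9.56% − 4.86% = 4.70%
E(R) = R_f + β × MRP = 4.86% + 1.3870 × 4.70% = 11.38%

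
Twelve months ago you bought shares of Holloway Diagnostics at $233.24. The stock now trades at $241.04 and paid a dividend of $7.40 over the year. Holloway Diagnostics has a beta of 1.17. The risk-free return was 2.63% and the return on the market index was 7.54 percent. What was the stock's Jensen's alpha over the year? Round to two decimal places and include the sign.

-1.86%

Realised HPR = (P1 + D1 − P0) / P0 = (241.04 + 7.40 − 233.24) / 233.24 = 15.20 / 233.24 = 6.5169%
MRP = 7.54% − 2.63% = 4.91%
CAPM required = R_f + β·MRP = 2.63% + 1.17 × 4.91% = 8.3747%
α = realised − required = 6.5169% − 8.3747% = -1.86%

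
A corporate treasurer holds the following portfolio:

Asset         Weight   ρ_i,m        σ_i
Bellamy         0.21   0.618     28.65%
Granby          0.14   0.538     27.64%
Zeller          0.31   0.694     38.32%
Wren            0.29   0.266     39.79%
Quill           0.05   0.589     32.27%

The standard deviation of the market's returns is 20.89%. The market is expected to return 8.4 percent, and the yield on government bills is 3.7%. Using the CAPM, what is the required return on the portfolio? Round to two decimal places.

β_Bellamy = 0.618 × 28.65% / 20.89% = 0.8476
β_Granby = 0.538 × 27.64% / 20.89% = 0.7118
β_Zeller = 0.694 × 38.32% / 20.89% = 1.2731
β_Wren = 0.266 × 39.79% / 20.89% = 0.5067
β_Quill = 0.589 × 32.27% / 20.89% = 0.9099
β_P = Σ w_i β_i = 0.21×0.8476 + 0.14×0.7118 + 0.31×1.2731 + 0.29×0.5067 + 0.05×0.9099 = 0.8647
MRP = 8.4% − 3.7% = 4.70%
E(R_P) = R_f + β_P × MRP = 3.7% + 0.8647 × 4.7% = 7.76%

7.76%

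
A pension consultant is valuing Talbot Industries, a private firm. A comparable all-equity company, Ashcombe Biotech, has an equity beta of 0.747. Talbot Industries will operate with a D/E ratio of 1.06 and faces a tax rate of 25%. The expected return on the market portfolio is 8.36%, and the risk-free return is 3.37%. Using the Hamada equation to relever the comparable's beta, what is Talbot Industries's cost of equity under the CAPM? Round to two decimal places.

10.06%

β_L = β_U × [1 + (1 − t)(D/E)] = 0.747 × [1 + (1 − 0.25) × 1.06]
    = 0.747 × [1 + 0.75 × 1.06] = 0.747 × 1.7950 = 1.3409
MRP = 8.36% − 3.37% = 4.99%
E(R) = R_f + β_L × MRP = 3.37% + 1.3409 × 4.99% = 10.06%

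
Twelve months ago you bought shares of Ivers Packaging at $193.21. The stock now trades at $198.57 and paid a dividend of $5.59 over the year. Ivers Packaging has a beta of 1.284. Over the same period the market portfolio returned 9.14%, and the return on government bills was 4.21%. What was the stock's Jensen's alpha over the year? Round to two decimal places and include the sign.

Realised HPR = (P1 + D1 − P0) / P0 = (198.57 + 5.59 − 193.21) / 193.21 = 10.95 / 193.21 = 5.6674%
MRP = 9.14% − 4.21% = 4.93%
CAPM required = R_f + β·MRP = 4.21% + 1.284 × 4.93% = 10.54012%
α = realised − required = 5.6674% − 10.54012% = -4.87%

-4.87%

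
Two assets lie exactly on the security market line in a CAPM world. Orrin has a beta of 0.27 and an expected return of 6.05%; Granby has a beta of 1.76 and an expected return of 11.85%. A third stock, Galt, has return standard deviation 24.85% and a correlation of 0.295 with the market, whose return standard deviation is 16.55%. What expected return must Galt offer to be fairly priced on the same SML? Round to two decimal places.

6.72%

MRP = (11.85% − 6.05%) / (1.76 − 0.27) = 3.8926%
R_f = 6.05% − 0.27 × 3.8926% = 4.9990%
β_Galt = ρ·σ_i/σ_m = 0.295 × 24.85 / 16.55 = 0.4429
E(R_Galt) = R_f + β × MRP = 4.9990% + 0.4429 × 3.8926% = 6.72%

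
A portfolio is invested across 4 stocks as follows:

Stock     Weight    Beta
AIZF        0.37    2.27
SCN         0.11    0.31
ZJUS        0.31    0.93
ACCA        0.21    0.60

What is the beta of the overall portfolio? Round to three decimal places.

β_P = Σ w_i β_i = 0.37×2.27 + 0.11×0.31 + 0.31×0.93 + 0.21×0.60 = 1.2883

1.288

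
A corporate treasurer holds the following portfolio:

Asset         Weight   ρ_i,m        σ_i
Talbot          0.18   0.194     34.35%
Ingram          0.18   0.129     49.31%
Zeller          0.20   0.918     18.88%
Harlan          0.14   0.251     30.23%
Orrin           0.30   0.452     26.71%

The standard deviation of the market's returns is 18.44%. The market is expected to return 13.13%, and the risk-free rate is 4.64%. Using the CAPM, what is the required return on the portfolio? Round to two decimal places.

9.47%

β_Talbot = 0.194 × 34.35% / 18.44% = 0.3614
β_Ingram = 0.129 × 49.31% / 18.44% = 0.3450
β_Zeller = 0.918 × 18.88% / 18.44% = 0.9399
β_Harlan = 0.251 × 30.23% / 18.44% = 0.4115
β_Orrin = 0.452 × 26.71% / 18.44% = 0.6547
β_P = Σ w_i β_i = 0.18×0.3614 + 0.18×0.3450 + 0.20×0.9399 + 0.14×0.4115 + 0.30×0.6547 = 0.5692
MRP = 13.13% − 4.64% = 8.49%
E(R_P) = R_f + β_P × MRP = 4.64% + 0.5692 × 8.49% = 9.47%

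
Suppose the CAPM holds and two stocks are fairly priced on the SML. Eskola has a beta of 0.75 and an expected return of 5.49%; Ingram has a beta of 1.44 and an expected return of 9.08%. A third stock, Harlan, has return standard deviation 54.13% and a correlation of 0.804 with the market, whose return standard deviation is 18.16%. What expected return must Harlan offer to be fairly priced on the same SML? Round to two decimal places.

MRP = (9.08% − 5.49%) / (1.44 − 0.75) = 5.2029%
R_f = 5.49% − 0.75 × 5.2029% = 1.5878%
β_Harlan = ρ·σ_i/σ_m = 0.804 × 54.13 / 18.16 = 2.3965
E(R_Harlan) = R_f + β × MRP = 1.5878% + 2.3965 × 5.2029% = 14.06%

14.06%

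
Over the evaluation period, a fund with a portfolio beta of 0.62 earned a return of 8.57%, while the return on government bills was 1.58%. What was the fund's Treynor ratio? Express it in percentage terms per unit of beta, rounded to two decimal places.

11.27%

Treynor = (R_P − R_f) / β_P = (8.57% − 1.58%) / 0.6200 = 6.99% / 0.6200 = 11.27%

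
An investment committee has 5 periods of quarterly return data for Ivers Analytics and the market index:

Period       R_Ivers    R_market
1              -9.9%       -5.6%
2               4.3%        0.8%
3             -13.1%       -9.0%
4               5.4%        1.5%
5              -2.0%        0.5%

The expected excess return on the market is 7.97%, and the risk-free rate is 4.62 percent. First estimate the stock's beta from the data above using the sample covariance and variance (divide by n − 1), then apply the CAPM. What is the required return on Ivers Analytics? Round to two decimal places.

Mean R_i = (-9.9 + 4.3 − 13.1 + 5.4 − 2.0) / 5 = -3.0600%
Mean R_m = (-5.6 + 0.8 − 9.0 + 1.5 + 0.5) / 5 = -2.3600%
Σ(R_i − R̄_i)(R_m − R̄_m) = 147.7720  ⇒  Cov = 147.7720 / 4 = 36.9430
Σ(R_m − R̄_m)² = 87.6520  ⇒  Var(R_m) = 87.6520 / 4 = 21.9130
β = Cov / Var(R_m) = 36.9430 / 21.9130 = 1.6859
E(R) = R_f + β × MRP = 4.62% + 1.6859 × 7.97% = 18.06%

18.06%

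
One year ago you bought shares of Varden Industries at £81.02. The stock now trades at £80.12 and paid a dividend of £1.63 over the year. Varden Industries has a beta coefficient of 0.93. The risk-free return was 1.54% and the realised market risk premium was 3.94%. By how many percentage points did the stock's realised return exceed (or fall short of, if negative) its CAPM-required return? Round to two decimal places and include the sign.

-4.30%

Realised HPR = (P1 + D1 − P0) / P0 = (80.12 + 1.63 − 81.02) / 81.02 = 0.73 / 81.02 = 0.9010%
CAPM required = R_f + β·MRP = 1.54% + 0.93 × 3.94% = 5.2042%
α = realised − required = 0.9010% − 5.2042% = -4.30%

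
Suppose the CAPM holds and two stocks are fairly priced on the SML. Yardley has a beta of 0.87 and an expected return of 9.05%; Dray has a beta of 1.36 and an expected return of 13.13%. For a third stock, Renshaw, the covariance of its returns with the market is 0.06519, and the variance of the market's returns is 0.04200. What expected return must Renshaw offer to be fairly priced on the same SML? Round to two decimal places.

14.73%

MRP = (13.13% − 9.05%) / (1.36 − 0.87) = 8.3265%
R_f = 9.05% − 0.87 × 8.3265% = 1.8059%
β_Renshaw = Cov / Var(R_m) = 0.06519 / 0.04200 = 1.5521
E(R_Renshaw) = R_f + β × MRP = 1.8059% + 1.5521 × 8.3265% = 14.73%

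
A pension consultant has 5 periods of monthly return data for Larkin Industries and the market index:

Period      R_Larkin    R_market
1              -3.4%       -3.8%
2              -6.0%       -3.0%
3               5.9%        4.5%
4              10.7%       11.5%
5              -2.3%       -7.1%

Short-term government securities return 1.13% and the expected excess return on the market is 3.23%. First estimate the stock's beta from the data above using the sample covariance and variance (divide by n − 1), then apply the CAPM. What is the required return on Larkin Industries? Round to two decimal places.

3.92%

Mean R_i = (-3.4 − 6.0 + 5.9 + 10.7 − 2.3) / 5 = 0.9800%
Mean R_m = (-3.8 − 3.0 + 4.5 + 11.5 − 7.1) / 5 = 0.4200%
Σ(R_i − R̄_i)(R_m − R̄_m) = 194.7920  ⇒  Cov = 194.7920 / 4 = 48.6980
Σ(R_m − R̄_m)² = 225.4680  ⇒  Var(R_m) = 225.4680 / 4 = 56.3670
β = Cov / Var(R_m) = 48.6980 / 56.3670 = 0.8639
E(R) = R_f + β × MRP = 1.13% + 0.8639 × 3.23% = 3.92%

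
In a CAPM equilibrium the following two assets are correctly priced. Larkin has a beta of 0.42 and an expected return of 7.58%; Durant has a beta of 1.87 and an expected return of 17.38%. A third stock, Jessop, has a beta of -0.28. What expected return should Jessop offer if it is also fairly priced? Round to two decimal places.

MRP (SML slope) = (17.38% − 7.58%) / (1.87 − 0.42) = 9.80% / 1.45 = 6.7586%
R_f (intercept) = 7.58% − 0.42 × 6.7586% = 4.7414%
E(R_Jessop) = R_f + β × MRP = 4.7414% + -0.28 × 6.7586% = 2.85%

2.85%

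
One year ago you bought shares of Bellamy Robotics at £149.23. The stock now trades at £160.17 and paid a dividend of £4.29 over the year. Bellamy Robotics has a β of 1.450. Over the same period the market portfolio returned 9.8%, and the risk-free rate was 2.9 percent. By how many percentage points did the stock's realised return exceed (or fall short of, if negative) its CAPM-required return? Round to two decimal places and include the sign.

Realised HPR = (P1 + D1 − P0) / P0 = (160.17 + 4.29 − 149.23) / 149.23 = 15.23 / 149.23 = 10.2057%
MRP = 9.8% − 2.9% = 6.90%
CAPM required = R_f + β·MRP = 2.9% + 1.450 × 6.9% = 12.9050%
α = realised − required = 10.2057% − 12.9050% = -2.70%

-2.70%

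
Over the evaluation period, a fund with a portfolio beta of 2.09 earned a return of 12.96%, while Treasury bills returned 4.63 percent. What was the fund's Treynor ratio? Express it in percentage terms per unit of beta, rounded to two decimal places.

3.99%

Treynor = (R_P − R_f) / β_P = (12.96% − 4.63%) / 2.0900 = 8.33% / 2.0900 = 3.99%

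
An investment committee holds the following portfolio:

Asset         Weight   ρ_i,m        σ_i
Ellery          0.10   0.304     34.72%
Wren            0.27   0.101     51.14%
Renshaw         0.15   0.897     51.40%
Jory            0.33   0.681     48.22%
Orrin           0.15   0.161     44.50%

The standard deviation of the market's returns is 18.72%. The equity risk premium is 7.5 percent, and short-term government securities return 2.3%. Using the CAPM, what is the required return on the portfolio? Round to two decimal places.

10.82%

β_Ellery = 0.304 × 34.72% / 18.72% = 0.5638
β_Wren = 0.101 × 51.14% / 18.72% = 0.2759
β_Renshaw = 0.897 × 51.40% / 18.72% = 2.4629
β_Jory = 0.681 × 48.22% / 18.72% = 1.7542
β_Orrin = 0.161 × 44.50% / 18.72% = 0.3827
β_P = Σ w_i β_i = 0.10×0.5638 + 0.27×0.2759 + 0.15×2.4629 + 0.33×1.7542 + 0.15×0.3827 = 1.1366
E(R_P) = R_f + β_P × MRP = 2.3% + 1.1366 × 7.5% = 10.82%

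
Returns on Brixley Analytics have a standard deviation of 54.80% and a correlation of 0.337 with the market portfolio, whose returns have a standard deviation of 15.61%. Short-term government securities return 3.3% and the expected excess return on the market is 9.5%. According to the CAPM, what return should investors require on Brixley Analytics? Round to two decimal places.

14.54%

β = ρ × σ_i / σ_m = 0.337 × 54.80% / 15.61% = 1.1831
E(R) = 3.3% + 1.1831 × 9.5% = 14.54%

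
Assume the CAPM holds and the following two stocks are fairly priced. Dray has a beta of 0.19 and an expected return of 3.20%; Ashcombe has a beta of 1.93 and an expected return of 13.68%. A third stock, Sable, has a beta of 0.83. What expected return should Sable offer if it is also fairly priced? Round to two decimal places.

MRP (SML slope) = (13.68% − 3.20%) / (1.93 − 0.19) = 10.48% / 1.74 = 6.0230%
R_f (intercept) = 3.20% − 0.19 × 6.0230% = 2.0556%
E(R_Sable) = R_f + β × MRP = 2.0556% + 0.83 × 6.0230% = 7.05%

7.05%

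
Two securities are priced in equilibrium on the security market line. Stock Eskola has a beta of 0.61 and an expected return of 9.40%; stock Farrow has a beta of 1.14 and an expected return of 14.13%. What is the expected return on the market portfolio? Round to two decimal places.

12.88%

Both satisfy E(R) = R_f + β·MRP, so the slope of the SML is
MRP = (14.13% − 9.40%) / (1.14 − 0.61) = 4.73% / 0.53 = 8.9245%
R_f = E(R_Eskola) − β_Eskola·MRP = 9.40% − 0.61 × 8.9245% = 3.9561%
E(R_m) = R_f + MRP = 3.9561% + 8.9245% = 12.88%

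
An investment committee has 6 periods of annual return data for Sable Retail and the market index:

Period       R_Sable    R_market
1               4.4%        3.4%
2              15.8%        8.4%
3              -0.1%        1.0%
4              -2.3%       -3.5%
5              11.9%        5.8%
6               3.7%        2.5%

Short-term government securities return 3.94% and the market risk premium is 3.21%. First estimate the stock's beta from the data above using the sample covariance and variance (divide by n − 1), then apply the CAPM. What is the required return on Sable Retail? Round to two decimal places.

Mean R_i = (4.4 + 15.8 − 0.1 − 2.3 + 11.9 + 3.7) / 6 = 5.5667%
Mean R_m = (3.4 + 8.4 + 1.0 − 3.5 + 5.8 + 2.5) / 6 = 2.9333%
Σ(R_i − R̄_i)(R_m − R̄_m) = 135.9267  ⇒  Cov = 135.9267 / 5 = 27.1853
Σ(R_m − R̄_m)² = 83.6333  ⇒  Var(R_m) = 83.6333 / 5 = 16.7267
β = Cov / Var(R_m) = 27.1853 / 16.7267 = 1.6253
E(R) = R_f + β × MRP = 3.94% + 1.6253 × 3.21% = 9.16%

9.16%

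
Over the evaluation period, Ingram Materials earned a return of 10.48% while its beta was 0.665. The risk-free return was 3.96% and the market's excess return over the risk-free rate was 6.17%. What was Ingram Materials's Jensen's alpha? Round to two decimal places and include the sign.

+2.42%

CAPM benchmark = R_f + β(R_m − R_f) = 3.96% + 0.665 × 6.17% = 8.06305%
α = actual − benchmark = 10.48% − 8.06305% = +2.42%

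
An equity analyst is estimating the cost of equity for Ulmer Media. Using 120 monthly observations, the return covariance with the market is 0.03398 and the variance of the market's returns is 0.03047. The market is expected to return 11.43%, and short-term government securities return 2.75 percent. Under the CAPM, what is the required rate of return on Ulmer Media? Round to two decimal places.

12.43%

β = Cov(R_i, R_m) / Var(R_m) = 0.03398 / 0.03047 = 1.1152
MRP = 11.43% − 2.75% = 8.68%
E(R) = R_f + β × MRP = 2.75% + 1.1152 × 8.68% = 12.43%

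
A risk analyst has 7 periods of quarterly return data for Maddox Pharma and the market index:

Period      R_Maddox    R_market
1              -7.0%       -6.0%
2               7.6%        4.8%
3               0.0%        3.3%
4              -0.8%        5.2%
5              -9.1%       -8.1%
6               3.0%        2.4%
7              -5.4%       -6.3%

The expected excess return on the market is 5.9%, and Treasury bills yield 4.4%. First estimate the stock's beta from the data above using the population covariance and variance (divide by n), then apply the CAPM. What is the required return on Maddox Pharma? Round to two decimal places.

9.62%

Mean R_i = (-7.0 + 7.6 + 0.0 − 0.8 − 9.1 + 3.0 − 5.4) / 7 = -1.6714%
Mean R_m = (-6.0 + 4.8 + 3.3 + 5.2 − 8.1 + 2.4 − 6.3) / 7 = -0.6714%
Σ(R_i − R̄_i)(R_m − R̄_m) = 181.3943  ⇒  Cov = 181.3943 / 7 = 25.9135
Σ(R_m − R̄_m)² = 204.8743  ⇒  Var(R_m) = 204.8743 / 7 = 29.2678
β = Cov / Var(R_m) = 25.9135 / 29.2678 = 0.8854
E(R) = R_f + β × MRP = 4.4% + 0.8854 × 5.9% = 9.62%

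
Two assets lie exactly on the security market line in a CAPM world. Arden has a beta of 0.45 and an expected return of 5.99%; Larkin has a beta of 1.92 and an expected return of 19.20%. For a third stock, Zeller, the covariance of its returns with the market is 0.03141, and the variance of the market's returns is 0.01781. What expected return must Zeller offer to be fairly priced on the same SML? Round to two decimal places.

MRP = (19.20% − 5.99%) / (1.92 − 0.45) = 8.9864%
R_f = 5.99% − 0.45 × 8.9864% = 1.9461%
β_Zeller = Cov / Var(R_m) = 0.03141 / 0.01781 = 1.7636
E(R_Zeller) = R_f + β × MRP = 1.9461% + 1.7636 × 8.9864% = 17.79%

17.79%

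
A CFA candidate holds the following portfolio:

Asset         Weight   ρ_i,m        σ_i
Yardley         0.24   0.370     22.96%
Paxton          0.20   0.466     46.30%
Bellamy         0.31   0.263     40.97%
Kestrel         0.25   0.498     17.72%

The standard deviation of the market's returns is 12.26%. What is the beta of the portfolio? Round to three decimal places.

β_Yardley = 0.370 × 22.96% / 12.26% = 0.6929
β_Paxton = 0.466 × 46.30% / 12.26% = 1.7599
β_Bellamy = 0.263 × 40.97% / 12.26% = 0.8789
β_Kestrel = 0.498 × 17.72% / 12.26% = 0.7198
β_P = Σ w_i β_i = 0.24×0.6929 + 0.20×1.7599 + 0.31×0.8789 + 0.25×0.7198 = 0.9707

0.971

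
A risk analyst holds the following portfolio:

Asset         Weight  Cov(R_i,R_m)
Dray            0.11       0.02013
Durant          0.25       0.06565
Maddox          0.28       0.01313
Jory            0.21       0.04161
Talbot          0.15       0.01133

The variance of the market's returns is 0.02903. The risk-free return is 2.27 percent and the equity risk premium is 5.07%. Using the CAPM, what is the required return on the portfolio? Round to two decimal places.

7.99%

β_Dray = 0.02013 / 0.02903 = 0.6934
β_Durant = 0.06565 / 0.02903 = 2.2615
β_Maddox = 0.01313 / 0.02903 = 0.4523
β_Jory = 0.04161 / 0.02903 = 1.4333
β_Talbot = 0.01133 / 0.02903 = 0.3903
β_P = Σ w_i β_i = 0.11×0.6934 + 0.25×2.2615 + 0.28×0.4523 + 0.21×1.4333 + 0.15×0.3903 = 1.1278
E(R_P) = R_f + β_P × MRP = 2.27% + 1.1278 × 5.07% = 7.99%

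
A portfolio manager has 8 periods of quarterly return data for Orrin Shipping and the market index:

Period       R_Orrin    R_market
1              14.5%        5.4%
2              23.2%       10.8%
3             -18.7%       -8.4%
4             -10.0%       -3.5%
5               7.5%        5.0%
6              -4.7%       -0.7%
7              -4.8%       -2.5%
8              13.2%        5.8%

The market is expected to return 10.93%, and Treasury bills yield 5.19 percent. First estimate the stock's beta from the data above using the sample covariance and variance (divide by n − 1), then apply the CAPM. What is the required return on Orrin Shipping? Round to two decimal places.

18.08%

Mean R_i = (14.5 + 23.2 − 18.7 − 10.0 + 7.5 − 4.7 − 4.8 + 13.2) / 8 = 2.5250%
Mean R_m = (5.4 + 10.8 − 8.4 − 3.5 + 5.0 − 0.7 − 2.5 + 5.8) / 8 = 1.4875%
Σ(R_i − R̄_i)(R_m − R̄_m) = 620.2425  ⇒  Cov = 620.2425 / 7 = 88.6061
Σ(R_m − R̄_m)² = 276.2888  ⇒  Var(R_m) = 276.2888 / 7 = 39.4698
β = Cov / Var(R_m) = 88.6061 / 39.4698 = 2.2449
MRP = 10.93% − 5.19% = 5.74%
E(R) = R_f + β × MRP = 5.19% + 2.2449 × 5.74% = 18.08%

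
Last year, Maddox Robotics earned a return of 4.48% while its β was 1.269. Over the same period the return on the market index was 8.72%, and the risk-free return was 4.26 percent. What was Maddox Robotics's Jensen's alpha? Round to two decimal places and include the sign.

-5.44%

Market excess return = 8.72% − 4.26% = 4.46%
CAPM benchmark = R_f + β(R_m − R_f) = 4.26% + 1.269 × 4.46% = 9.91974%
α = actual − benchmark = 4.48% − 9.91974% = -5.44%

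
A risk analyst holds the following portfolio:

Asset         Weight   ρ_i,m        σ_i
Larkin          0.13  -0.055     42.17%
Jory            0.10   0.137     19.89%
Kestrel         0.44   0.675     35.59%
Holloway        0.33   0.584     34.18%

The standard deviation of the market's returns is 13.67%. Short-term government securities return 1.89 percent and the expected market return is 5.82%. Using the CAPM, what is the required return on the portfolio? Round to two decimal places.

β_Larkin = -0.055 × 42.17% / 13.67% = -0.1697
β_Jory = 0.137 × 19.89% / 13.67% = 0.1993
β_Kestrel = 0.675 × 35.59% / 13.67% = 1.7574
β_Holloway = 0.584 × 34.18% / 13.67% = 1.4602
β_P = Σ w_i β_i = 0.13×-0.1697 + 0.10×0.1993 + 0.44×1.7574 + 0.33×1.4602 = 1.2530
MRP = 5.82% − 1.89% = 3.93%
E(R_P) = R_f + β_P × MRP = 1.89% + 1.2530 × 3.93% = 6.81%

6.81%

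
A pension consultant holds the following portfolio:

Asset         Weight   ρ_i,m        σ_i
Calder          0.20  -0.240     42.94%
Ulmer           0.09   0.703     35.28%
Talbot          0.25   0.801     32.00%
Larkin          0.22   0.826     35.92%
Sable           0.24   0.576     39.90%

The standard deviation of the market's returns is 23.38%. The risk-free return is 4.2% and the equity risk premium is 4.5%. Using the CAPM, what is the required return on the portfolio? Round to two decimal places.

β_Calder = -0.240 × 42.94% / 23.38% = -0.4408
β_Ulmer = 0.703 × 35.28% / 23.38% = 1.0608
β_Talbot = 0.801 × 32.00% / 23.38% = 1.0963
β_Larkin = 0.826 × 35.92% / 23.38% = 1.2690
β_Sable = 0.576 × 39.90% / 23.38% = 0.9830
β_P = Σ w_i β_i = 0.20×-0.4408 + 0.09×1.0608 + 0.25×1.0963 + 0.22×1.2690 + 0.24×0.9830 = 0.7965
E(R_P) = R_f + β_P × MRP = 4.2% + 0.7965 × 4.5% = 7.78%

7.78%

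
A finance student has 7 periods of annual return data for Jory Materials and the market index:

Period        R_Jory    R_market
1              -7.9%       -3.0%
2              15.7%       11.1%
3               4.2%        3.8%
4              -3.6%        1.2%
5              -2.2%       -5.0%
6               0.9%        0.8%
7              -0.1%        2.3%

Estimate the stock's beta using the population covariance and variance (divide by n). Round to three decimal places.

1.303

Mean R_i = (-7.9 + 15.7 + 4.2 − 3.6 − 2.2 + 0.9 − 0.1) / 7 = 1.0000%
Mean R_m = (-3.0 + 11.1 + 3.8 + 1.2 − 5.0 + 0.8 + 2.3) / 7 = 1.6000%
Σ(R_i − R̄_i)(R_m − R̄_m) = 209.9000  ⇒  Cov = 209.9000 / 7 = 29.9857
Σ(R_m − R̄_m)² = 161.1000  ⇒  Var(R_m) = 161.1000 / 7 = 23.0143
β = Cov / Var(R_m) = 29.9857 / 23.0143 = 1.3029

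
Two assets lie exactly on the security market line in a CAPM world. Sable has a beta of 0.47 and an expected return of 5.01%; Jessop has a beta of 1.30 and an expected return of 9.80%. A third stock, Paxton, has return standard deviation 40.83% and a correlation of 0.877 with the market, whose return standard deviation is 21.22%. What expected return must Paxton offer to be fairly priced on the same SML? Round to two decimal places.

12.04%

MRP = (9.80% − 5.01%) / (1.30 − 0.47) = 5.7711%
R_f = 5.01% − 0.47 × 5.7711% = 2.2976%
β_Paxton = ρ·σ_i/σ_m = 0.877 × 40.83 / 21.22 = 1.6875
E(R_Paxton) = R_f + β × MRP = 2.2976% + 1.6875 × 5.7711% = 12.04%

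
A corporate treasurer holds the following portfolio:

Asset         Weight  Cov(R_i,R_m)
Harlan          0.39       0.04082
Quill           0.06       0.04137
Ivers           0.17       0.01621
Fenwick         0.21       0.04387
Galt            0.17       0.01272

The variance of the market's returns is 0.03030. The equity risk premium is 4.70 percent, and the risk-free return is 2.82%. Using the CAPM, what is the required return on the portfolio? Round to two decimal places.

β_Harlan = 0.04082 / 0.03030 = 1.3472
β_Quill = 0.04137 / 0.03030 = 1.3653
β_Ivers = 0.01621 / 0.03030 = 0.5350
β_Fenwick = 0.04387 / 0.03030 = 1.4479
β_Galt = 0.01272 / 0.03030 = 0.4198
β_P = Σ w_i β_i = 0.39×1.3472 + 0.06×1.3653 + 0.17×0.5350 + 0.21×1.4479 + 0.17×0.4198 = 1.0737
E(R_P) = R_f + β_P × MRP = 2.82% + 1.0737 × 4.70% = 7.87%

7.87%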